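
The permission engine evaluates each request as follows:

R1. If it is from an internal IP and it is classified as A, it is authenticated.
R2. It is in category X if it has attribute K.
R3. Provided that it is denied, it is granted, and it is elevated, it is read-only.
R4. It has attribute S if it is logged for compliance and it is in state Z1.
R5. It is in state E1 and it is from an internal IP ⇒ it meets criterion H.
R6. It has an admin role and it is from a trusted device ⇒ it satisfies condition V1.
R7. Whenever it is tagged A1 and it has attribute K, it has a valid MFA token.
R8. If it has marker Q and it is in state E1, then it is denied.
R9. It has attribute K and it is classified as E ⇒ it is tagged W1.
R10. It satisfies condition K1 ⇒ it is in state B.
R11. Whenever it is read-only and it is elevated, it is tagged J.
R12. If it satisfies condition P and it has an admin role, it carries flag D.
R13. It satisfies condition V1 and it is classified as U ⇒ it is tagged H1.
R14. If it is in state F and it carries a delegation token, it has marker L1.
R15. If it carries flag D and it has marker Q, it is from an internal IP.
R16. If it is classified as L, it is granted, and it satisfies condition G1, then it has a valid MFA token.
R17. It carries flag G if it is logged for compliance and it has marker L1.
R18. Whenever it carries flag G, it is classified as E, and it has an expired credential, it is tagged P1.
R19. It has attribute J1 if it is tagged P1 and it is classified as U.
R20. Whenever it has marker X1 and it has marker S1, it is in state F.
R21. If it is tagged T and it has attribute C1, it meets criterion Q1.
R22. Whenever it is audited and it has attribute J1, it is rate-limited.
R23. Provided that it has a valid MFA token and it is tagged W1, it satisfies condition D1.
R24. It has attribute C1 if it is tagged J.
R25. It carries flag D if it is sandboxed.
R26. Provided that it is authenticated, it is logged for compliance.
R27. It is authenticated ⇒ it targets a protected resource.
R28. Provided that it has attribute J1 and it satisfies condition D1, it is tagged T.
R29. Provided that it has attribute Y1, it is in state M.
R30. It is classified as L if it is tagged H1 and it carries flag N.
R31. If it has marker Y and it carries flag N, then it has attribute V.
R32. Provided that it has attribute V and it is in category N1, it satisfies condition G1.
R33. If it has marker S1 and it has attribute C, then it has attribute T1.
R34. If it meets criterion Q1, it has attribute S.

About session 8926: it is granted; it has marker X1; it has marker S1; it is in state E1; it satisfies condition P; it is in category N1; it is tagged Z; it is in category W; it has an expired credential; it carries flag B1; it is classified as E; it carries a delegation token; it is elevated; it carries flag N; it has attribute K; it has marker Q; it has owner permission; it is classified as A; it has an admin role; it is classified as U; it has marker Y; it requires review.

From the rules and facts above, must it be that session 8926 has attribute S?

Forward chaining from the given facts derives: is in category X, is denied, is tagged W1, carries flag D, is from an internal IP, is in state F, has attribute V, satisfies condition G1, is authenticated, is read-only, meets criterion H, is tagged J, has marker L1, has attribute C1, is logged for compliance, targets a protected resource, carries flag G, is tagged P1, has attribute J1.
Rules concluding "it has attribute S": R4 needs "it is in state Z1"; R34 needs "it meets criterion Q1" — none of these are established.

No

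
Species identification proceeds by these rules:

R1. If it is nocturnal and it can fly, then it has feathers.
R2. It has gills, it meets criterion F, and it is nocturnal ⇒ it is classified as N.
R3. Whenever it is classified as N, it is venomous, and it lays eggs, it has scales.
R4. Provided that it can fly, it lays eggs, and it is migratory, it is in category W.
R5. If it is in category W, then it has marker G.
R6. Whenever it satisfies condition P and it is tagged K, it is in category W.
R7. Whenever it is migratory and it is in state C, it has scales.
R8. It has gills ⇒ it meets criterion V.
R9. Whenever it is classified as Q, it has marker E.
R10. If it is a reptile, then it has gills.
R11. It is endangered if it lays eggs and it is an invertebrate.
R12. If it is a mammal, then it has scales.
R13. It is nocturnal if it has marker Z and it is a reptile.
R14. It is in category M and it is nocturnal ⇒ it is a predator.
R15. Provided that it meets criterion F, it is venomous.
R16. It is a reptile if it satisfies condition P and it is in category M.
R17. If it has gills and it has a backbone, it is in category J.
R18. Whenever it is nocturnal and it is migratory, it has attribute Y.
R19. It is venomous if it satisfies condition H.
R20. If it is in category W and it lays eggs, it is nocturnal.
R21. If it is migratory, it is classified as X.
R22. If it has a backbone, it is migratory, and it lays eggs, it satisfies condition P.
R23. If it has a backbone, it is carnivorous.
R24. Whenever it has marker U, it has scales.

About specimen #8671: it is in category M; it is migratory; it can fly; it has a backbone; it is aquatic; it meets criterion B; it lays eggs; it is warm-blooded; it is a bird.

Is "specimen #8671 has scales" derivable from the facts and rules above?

Forward chaining from the given facts derives: is in category W, has marker G, is nocturnal, is classified as X, satisfies condition P, is carnivorous, has feathers, is a predator, is a reptile, has attribute Y, has gills, is in category J, meets criterion V.
Rules concluding "it has scales": R3 needs "it is classified as N"; R7 needs "it is in state C"; R12 needs "it is a mammal"; R24 needs "it has marker U" — none of these are established.

No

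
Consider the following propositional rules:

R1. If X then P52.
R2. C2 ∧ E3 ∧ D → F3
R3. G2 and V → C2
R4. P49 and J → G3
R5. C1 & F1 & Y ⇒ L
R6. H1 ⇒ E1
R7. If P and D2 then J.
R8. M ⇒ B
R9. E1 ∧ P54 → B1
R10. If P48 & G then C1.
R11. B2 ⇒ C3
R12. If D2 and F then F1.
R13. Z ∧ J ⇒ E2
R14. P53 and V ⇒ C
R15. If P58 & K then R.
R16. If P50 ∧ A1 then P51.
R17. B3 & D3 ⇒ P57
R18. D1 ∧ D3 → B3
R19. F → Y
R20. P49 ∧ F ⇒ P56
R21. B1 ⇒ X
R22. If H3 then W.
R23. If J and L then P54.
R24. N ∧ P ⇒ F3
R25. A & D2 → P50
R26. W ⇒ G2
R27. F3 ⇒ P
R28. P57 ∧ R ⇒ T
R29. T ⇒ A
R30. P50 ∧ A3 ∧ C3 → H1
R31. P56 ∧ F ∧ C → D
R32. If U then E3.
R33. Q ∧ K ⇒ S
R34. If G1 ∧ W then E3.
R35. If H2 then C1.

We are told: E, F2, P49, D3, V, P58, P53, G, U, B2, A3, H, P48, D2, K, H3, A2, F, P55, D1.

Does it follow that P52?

C1  (by R10: P48, G)
C3  (by R11: B2)
F1  (by R12: D2, F)
C  (by R14: P53, V)
R  (by R15: P58, K)
B3  (by R18: D1, D3)
Y  (by R19: F)
P56  (by R20: P49, F)
W  (by R22: H3)
G2  (by R26: W)
D  (by R31: P56, F, C)
E3  (by R32: U)
C2  (by R3: G2, V)
L  (by R5: C1, F1, Y)
P57  (by R17: B3, D3)
T  (by R28: P57, R)
A  (by R29: T)
F3  (by R2: C2, E3, D)
P50  (by R25: A, D2)
P  (by R27: F3)
H1  (by R30: P50, A3, C3)
E1  (by R6: H1)
J  (by R7: P, D2)
P54  (by R23: J, L)
B1  (by R9: E1, P54)
X  (by R21: B1)
P52  (by R1: X)

Yes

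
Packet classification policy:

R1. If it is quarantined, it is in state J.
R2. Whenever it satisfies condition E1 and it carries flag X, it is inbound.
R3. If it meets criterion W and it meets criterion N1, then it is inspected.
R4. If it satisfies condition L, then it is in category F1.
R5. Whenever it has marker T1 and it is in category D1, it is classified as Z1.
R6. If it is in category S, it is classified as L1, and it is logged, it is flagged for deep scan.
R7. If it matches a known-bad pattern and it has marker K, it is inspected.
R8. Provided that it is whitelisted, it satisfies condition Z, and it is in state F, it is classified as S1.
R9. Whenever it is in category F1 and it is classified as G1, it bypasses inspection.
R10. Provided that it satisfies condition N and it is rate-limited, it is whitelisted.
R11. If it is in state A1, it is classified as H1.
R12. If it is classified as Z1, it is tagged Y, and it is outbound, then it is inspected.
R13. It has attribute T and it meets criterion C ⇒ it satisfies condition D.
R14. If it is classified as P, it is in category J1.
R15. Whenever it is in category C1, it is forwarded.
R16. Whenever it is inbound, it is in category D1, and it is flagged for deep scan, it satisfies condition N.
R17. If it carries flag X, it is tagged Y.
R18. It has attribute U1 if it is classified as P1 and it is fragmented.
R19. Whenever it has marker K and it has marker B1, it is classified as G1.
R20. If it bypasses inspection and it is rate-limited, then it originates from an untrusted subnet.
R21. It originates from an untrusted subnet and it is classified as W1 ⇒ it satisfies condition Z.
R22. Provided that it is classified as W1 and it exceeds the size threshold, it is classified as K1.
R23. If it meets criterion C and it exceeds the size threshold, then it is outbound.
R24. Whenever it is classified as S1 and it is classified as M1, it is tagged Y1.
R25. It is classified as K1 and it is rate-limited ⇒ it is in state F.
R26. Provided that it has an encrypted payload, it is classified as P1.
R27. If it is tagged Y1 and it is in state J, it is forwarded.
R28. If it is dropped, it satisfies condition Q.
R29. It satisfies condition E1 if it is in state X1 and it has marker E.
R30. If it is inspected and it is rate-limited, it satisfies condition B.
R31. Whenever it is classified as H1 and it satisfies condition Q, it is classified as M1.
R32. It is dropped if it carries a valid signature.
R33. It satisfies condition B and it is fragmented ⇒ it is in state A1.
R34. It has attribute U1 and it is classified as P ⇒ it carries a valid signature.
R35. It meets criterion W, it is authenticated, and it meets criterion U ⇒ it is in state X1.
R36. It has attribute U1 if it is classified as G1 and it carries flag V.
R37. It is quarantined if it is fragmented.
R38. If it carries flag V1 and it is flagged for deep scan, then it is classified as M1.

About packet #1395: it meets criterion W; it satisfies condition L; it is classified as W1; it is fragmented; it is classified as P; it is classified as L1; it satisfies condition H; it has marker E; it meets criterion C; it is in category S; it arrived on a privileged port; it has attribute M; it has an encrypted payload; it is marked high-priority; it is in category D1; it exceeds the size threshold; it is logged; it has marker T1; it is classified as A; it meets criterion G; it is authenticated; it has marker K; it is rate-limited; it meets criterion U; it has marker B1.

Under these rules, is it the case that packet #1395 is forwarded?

No

Forward chaining from the given facts derives: is in category F1, is classified as Z1, is flagged for deep scan, is in category J1, is classified as G1, is classified as K1, is outbound, is in state F, is classified as P1, is in state X1, is quarantined, is in state J, bypasses inspection, has attribute U1, originates from an untrusted subnet, satisfies condition Z, satisfies condition E1, carries a valid signature, is dropped, satisfies condition Q.
Rules concluding "it is forwarded": R15 needs "it is in category C1"; R27 needs "it is tagged Y1" — none of these are established.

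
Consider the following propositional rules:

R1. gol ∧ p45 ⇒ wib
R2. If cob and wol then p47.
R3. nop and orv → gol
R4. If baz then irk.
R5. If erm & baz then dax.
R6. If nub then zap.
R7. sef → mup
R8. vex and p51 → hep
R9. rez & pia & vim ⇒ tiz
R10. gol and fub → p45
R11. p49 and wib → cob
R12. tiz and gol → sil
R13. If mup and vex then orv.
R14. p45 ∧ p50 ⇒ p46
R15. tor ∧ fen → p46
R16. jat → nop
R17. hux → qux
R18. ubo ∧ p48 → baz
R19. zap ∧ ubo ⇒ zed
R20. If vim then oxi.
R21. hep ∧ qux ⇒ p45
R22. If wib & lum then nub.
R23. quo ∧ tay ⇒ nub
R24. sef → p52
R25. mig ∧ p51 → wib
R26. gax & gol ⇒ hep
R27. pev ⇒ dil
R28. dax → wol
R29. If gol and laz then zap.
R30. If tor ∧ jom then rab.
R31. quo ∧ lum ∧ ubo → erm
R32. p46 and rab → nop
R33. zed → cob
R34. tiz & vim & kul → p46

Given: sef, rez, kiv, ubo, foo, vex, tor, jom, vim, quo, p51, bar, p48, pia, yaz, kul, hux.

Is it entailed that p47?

Forward chaining from the given facts derives: mup, hep, tiz, orv, qux, baz, oxi, p45, p52, rab, p46, irk, nop, gol, sil, wib.
The only rule concluding p47 is R2, which needs cob; that is never established.

No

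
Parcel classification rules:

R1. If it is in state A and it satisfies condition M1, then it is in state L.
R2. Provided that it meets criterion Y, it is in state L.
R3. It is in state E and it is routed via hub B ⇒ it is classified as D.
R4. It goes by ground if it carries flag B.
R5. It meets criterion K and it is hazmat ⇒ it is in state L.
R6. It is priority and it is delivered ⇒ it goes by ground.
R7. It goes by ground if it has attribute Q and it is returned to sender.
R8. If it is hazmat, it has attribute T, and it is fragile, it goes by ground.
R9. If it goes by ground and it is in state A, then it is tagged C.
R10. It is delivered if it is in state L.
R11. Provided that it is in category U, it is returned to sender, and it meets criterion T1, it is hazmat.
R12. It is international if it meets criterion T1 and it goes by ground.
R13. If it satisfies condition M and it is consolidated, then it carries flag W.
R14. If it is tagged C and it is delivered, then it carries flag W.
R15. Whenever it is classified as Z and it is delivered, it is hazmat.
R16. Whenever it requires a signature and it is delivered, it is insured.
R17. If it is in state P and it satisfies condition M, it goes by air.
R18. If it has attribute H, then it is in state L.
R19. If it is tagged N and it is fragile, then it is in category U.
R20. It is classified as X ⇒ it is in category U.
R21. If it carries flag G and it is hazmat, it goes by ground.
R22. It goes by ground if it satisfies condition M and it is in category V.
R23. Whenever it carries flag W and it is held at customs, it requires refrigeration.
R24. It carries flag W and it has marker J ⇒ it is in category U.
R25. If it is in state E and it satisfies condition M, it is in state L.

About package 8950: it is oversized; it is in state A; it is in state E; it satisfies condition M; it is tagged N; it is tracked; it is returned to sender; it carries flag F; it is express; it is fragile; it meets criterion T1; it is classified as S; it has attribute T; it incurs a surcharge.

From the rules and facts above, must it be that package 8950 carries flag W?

By R19 (it is tagged N, it is fragile): it is in category U.
By R25 (it is in state E, it satisfies condition M): it is in state L.
By R10 (it is in state L): it is delivered.
By R11 (it is in category U, it is returned to sender, it meets criterion T1): it is hazmat.
By R8 (it is hazmat, it has attribute T, it is fragile): it goes by ground.
By R9 (it goes by ground, it is in state A): it is tagged C.
By R14 (it is tagged C, it is delivered): it carries flag W.

Yes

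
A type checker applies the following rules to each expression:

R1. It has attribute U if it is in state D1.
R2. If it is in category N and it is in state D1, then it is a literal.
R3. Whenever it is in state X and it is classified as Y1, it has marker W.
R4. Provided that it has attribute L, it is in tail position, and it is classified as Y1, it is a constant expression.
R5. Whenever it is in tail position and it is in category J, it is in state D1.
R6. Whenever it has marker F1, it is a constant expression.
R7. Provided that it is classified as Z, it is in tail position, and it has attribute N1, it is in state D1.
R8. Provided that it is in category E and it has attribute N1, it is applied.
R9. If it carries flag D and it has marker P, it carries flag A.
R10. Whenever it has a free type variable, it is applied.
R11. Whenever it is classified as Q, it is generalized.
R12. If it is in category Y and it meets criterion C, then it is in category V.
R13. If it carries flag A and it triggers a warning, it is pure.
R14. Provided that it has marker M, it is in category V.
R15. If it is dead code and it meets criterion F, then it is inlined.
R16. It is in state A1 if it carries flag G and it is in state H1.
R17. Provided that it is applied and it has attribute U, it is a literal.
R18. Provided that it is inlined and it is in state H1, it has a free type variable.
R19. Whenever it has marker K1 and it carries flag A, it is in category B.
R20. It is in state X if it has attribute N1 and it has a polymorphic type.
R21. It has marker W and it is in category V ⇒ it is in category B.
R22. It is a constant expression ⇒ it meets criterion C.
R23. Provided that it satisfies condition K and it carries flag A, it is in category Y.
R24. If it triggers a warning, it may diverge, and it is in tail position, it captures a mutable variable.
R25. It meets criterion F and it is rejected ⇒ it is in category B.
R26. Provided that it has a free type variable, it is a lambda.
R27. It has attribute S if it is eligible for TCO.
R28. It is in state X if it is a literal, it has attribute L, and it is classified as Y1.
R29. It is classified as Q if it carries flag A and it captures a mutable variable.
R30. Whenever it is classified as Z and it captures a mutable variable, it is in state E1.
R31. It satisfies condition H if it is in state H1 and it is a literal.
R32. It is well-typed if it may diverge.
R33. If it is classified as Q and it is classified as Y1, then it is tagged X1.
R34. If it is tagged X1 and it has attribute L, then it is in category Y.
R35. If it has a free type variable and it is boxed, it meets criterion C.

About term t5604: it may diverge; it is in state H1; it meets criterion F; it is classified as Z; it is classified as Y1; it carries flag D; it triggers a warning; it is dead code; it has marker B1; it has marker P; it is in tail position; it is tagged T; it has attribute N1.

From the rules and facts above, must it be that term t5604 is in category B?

No

Forward chaining from the given facts derives: is in state D1, carries flag A, is pure, is inlined, has a free type variable, captures a mutable variable, is a lambda, is classified as Q, is in state E1, is well-typed, is tagged X1, has attribute U, is applied, is generalized, is a literal, satisfies condition H.
Rules concluding "it is in category B": R19 needs "it has marker K1"; R21 needs "it has marker W"; R25 needs "it is rejected" — none of these are established.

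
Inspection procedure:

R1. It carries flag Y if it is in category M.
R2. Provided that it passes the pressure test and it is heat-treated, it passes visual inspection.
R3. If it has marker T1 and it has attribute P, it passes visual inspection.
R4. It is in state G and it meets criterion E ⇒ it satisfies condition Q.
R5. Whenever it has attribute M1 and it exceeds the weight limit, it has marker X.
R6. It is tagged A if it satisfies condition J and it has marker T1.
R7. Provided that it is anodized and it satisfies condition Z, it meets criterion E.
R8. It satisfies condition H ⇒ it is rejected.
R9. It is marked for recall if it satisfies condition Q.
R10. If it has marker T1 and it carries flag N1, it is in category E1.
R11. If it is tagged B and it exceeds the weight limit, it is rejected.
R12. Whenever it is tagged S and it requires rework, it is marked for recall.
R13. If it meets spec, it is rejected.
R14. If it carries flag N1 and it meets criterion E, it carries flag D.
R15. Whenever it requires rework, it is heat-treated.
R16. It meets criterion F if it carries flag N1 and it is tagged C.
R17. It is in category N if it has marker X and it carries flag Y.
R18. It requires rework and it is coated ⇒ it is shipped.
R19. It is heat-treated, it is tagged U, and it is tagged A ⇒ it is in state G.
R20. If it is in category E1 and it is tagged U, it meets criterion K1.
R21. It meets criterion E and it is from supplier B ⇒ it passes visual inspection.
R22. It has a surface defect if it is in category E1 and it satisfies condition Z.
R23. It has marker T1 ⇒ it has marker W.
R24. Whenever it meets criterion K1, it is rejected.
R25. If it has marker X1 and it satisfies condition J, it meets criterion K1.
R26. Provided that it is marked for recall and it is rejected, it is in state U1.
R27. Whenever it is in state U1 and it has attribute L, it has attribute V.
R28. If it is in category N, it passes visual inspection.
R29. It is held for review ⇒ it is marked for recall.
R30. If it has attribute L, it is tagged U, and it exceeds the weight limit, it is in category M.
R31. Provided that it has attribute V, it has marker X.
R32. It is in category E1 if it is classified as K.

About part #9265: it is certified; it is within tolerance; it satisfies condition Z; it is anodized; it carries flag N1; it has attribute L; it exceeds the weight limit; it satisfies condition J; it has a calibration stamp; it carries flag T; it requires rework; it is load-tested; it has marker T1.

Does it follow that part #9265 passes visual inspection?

Forward chaining from the given facts derives: is tagged A, meets criterion E, is in category E1, carries flag D, is heat-treated, has a surface defect, has marker W.
Rules concluding "it passes visual inspection": R2 needs "it passes the pressure test"; R3 needs "it has attribute P"; R21 needs "it is from supplier B"; R28 needs "it is in category N" — none of these are established.

No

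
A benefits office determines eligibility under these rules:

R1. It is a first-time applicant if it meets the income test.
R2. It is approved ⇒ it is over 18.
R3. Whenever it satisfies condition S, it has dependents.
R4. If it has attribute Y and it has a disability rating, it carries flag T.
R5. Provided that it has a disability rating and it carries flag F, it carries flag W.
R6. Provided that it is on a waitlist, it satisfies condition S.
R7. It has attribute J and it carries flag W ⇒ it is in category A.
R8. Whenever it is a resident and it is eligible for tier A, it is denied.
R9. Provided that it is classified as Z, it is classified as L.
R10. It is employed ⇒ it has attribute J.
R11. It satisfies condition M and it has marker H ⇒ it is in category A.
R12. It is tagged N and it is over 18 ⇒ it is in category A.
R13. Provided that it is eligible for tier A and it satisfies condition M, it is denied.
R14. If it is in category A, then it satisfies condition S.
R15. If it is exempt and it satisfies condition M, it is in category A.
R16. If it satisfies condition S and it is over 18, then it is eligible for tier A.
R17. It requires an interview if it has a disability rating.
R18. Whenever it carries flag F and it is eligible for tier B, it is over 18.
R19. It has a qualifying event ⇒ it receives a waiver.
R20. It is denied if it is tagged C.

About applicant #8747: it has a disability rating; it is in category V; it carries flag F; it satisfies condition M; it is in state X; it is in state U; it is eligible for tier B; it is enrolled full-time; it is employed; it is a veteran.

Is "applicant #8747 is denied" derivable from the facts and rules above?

By R5 (it has a disability rating, it carries flag F): it carries flag W.
By R10 (it is employed): it has attribute J.
By R18 (it carries flag F, it is eligible for tier B): it is over 18.
By R7 (it has attribute J, it carries flag W): it is in category A.
By R14 (it is in category A): it satisfies condition S.
By R16 (it satisfies condition S, it is over 18): it is eligible for tier A.
By R13 (it is eligible for tier A, it satisfies condition M): it is denied.

Yes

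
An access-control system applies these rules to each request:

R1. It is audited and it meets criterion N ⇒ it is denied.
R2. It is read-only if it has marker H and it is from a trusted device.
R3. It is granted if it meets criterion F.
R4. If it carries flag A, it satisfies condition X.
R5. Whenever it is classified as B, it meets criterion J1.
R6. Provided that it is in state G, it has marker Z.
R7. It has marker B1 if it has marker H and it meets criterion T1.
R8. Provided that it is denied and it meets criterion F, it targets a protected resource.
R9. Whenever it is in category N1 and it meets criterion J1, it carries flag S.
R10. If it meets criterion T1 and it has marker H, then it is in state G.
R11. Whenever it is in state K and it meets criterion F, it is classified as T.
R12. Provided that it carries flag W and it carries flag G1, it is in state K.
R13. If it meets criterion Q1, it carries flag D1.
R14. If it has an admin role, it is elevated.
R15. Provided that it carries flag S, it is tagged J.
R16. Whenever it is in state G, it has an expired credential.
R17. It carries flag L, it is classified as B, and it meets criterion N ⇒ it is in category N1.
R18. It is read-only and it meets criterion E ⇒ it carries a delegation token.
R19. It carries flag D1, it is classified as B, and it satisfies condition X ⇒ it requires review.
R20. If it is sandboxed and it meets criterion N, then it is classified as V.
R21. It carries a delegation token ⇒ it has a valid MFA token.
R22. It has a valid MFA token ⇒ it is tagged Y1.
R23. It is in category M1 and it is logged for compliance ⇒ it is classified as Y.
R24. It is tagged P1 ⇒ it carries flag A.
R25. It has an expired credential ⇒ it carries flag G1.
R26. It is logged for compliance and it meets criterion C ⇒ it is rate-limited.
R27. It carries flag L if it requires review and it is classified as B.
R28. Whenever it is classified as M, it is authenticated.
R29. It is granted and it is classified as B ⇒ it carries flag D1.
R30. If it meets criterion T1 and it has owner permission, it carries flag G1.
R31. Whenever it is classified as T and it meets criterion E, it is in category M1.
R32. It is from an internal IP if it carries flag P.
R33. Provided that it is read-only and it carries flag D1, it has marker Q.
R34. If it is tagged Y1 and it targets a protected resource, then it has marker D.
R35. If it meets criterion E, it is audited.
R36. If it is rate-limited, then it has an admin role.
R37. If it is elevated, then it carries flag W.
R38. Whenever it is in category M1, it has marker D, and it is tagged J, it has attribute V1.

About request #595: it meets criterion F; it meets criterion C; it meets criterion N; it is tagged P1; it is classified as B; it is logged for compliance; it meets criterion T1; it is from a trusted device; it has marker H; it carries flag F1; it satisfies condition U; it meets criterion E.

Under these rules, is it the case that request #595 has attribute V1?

Yes

By R2 (it has marker H, it is from a trusted device): it is read-only.
By R3 (it meets criterion F): it is granted.
By R5 (it is classified as B): it meets criterion J1.
By R10 (it meets criterion T1, it has marker H): it is in state G.
By R16 (it is in state G): it has an expired credential.
By R18 (it is read-only, it meets criterion E): it carries a delegation token.
By R21 (it carries a delegation token): it has a valid MFA token.
By R22 (it has a valid MFA token): it is tagged Y1.
By R24 (it is tagged P1): it carries flag A.
By R25 (it has an expired credential): it carries flag G1.
By R26 (it is logged for compliance, it meets criterion C): it is rate-limited.
By R29 (it is granted, it is classified as B): it carries flag D1.
By R35 (it meets criterion E): it is audited.
By R36 (it is rate-limited): it has an admin role.
By R1 (it is audited, it meets criterion N): it is denied.
By R4 (it carries flag A): it satisfies condition X.
By R8 (it is denied, it meets criterion F): it targets a protected resource.
By R14 (it has an admin role): it is elevated.
By R19 (it carries flag D1, it is classified as B, it satisfies condition X): it requires review.
By R27 (it requires review, it is classified as B): it carries flag L.
By R34 (it is tagged Y1, it targets a protected resource): it has marker D.
By R37 (it is elevated): it carries flag W.
By R12 (it carries flag W, it carries flag G1): it is in state K.
By R17 (it carries flag L, it is classified as B, it meets criterion N): it is in category N1.
By R9 (it is in category N1, it meets criterion J1): it carries flag S.
By R11 (it is in state K, it meets criterion F): it is classified as T.
By R15 (it carries flag S): it is tagged J.
By R31 (it is classified as T, it meets criterion E): it is in category M1.
By R38 (it is in category M1, it has marker D, it is tagged J): it has attribute V1.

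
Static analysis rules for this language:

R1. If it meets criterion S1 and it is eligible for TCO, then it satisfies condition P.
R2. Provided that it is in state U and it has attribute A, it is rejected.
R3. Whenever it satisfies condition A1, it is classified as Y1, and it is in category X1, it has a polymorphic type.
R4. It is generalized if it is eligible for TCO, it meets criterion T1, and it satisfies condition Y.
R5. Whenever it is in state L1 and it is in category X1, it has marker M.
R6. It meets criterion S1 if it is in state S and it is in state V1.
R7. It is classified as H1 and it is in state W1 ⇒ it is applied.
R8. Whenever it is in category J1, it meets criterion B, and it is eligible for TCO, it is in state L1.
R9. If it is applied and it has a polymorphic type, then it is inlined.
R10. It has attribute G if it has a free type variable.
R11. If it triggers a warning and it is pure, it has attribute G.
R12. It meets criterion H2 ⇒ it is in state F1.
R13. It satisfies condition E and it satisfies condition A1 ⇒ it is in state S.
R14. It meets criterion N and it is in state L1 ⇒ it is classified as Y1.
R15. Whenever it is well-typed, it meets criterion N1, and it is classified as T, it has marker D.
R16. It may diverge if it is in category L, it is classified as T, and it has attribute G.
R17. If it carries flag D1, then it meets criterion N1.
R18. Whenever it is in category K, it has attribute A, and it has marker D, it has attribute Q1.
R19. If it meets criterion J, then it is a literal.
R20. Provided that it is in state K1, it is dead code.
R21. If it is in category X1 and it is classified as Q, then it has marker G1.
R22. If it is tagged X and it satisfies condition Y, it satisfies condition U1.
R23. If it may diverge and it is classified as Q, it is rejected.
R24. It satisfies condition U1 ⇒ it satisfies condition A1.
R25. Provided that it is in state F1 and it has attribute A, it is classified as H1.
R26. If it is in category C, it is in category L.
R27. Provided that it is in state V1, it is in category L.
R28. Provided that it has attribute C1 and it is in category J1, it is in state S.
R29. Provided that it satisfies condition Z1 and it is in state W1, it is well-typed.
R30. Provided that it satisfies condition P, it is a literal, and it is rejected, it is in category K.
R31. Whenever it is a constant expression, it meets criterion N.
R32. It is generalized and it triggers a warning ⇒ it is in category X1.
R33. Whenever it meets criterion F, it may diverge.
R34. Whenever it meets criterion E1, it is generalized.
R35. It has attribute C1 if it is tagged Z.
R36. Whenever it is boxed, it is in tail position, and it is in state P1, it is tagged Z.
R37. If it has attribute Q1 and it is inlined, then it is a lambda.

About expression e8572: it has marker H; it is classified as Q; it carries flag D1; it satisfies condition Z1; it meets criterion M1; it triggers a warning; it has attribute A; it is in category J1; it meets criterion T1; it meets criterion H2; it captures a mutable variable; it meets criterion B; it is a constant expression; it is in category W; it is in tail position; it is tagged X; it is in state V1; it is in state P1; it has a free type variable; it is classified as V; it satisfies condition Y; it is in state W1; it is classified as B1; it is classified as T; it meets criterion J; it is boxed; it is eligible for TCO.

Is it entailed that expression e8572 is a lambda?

By R4 (it is eligible for TCO, it meets criterion T1, it satisfies condition Y): it is generalized.
By R8 (it is in category J1, it meets criterion B, it is eligible for TCO): it is in state L1.
By R10 (it has a free type variable): it has attribute G.
By R12 (it meets criterion H2): it is in state F1.
By R17 (it carries flag D1): it meets criterion N1.
By R19 (it meets criterion J): it is a literal.
By R22 (it is tagged X, it satisfies condition Y): it satisfies condition U1.
By R24 (it satisfies condition U1): it satisfies condition A1.
By R25 (it is in state F1, it has attribute A): it is classified as H1.
By R27 (it is in state V1): it is in category L.
By R29 (it satisfies condition Z1, it is in state W1): it is well-typed.
By R31 (it is a constant expression): it meets criterion N.
By R32 (it is generalized, it triggers a warning): it is in category X1.
By R36 (it is boxed, it is in tail position, it is in state P1): it is tagged Z.
By R7 (it is classified as H1, it is in state W1): it is applied.
By R14 (it meets criterion N, it is in state L1): it is classified as Y1.
By R15 (it is well-typed, it meets criterion N1, it is classified as T): it has marker D.
By R16 (it is in category L, it is classified as T, it has attribute G): it may diverge.
By R23 (it may diverge, it is classified as Q): it is rejected.
By R35 (it is tagged Z): it has attribute C1.
By R3 (it satisfies condition A1, it is classified as Y1, it is in category X1): it has a polymorphic type.
By R9 (it is applied, it has a polymorphic type): it is inlined.
By R28 (it has attribute C1, it is in category J1): it is in state S.
By R6 (it is in state S, it is in state V1): it meets criterion S1.
By R1 (it meets criterion S1, it is eligible for TCO): it satisfies condition P.
By R30 (it satisfies condition P, it is a literal, it is rejected): it is in category K.
By R18 (it is in category K, it has attribute A, it has marker D): it has attribute Q1.
By R37 (it has attribute Q1, it is inlined): it is a lambda.

Yes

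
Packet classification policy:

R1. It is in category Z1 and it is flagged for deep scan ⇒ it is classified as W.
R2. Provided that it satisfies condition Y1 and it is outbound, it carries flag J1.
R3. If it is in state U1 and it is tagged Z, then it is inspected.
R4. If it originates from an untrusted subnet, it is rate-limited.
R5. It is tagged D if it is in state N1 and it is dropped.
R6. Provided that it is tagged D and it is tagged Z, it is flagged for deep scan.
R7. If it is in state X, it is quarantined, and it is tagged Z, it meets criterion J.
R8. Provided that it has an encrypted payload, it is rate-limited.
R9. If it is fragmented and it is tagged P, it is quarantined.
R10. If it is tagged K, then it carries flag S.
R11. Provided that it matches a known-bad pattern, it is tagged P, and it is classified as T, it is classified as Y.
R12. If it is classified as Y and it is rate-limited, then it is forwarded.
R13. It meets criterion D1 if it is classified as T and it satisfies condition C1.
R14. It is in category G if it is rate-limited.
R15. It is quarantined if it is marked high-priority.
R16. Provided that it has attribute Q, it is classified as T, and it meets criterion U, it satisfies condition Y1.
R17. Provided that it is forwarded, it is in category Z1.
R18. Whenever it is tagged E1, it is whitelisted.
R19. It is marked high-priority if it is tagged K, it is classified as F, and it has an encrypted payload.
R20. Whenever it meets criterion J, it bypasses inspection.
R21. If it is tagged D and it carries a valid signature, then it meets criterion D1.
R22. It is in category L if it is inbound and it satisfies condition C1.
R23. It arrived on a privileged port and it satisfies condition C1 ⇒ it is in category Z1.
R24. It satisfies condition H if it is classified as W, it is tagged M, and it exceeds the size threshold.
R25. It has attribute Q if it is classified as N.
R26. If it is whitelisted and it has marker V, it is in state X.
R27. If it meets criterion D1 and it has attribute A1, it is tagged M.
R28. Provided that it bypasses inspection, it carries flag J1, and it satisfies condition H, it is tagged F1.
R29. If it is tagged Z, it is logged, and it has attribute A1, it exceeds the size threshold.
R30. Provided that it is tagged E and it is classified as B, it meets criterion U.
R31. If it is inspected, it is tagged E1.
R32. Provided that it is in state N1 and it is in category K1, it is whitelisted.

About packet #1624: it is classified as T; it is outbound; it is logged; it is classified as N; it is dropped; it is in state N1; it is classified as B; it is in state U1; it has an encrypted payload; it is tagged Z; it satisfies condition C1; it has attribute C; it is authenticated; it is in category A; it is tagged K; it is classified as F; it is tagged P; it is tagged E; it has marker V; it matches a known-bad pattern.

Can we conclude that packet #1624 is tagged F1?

No

Forward chaining from the given facts derives: is inspected, is tagged D, is flagged for deep scan, is rate-limited, carries flag S, is classified as Y, is forwarded, meets criterion D1, is in category G, is in category Z1, is marked high-priority, has attribute Q, meets criterion U, is tagged E1, is classified as W, is quarantined, satisfies condition Y1, is whitelisted, is in state X, carries flag J1, meets criterion J, bypasses inspection.
The only rule concluding "it is tagged F1" is R28, which needs "it satisfies condition H"; that is never established.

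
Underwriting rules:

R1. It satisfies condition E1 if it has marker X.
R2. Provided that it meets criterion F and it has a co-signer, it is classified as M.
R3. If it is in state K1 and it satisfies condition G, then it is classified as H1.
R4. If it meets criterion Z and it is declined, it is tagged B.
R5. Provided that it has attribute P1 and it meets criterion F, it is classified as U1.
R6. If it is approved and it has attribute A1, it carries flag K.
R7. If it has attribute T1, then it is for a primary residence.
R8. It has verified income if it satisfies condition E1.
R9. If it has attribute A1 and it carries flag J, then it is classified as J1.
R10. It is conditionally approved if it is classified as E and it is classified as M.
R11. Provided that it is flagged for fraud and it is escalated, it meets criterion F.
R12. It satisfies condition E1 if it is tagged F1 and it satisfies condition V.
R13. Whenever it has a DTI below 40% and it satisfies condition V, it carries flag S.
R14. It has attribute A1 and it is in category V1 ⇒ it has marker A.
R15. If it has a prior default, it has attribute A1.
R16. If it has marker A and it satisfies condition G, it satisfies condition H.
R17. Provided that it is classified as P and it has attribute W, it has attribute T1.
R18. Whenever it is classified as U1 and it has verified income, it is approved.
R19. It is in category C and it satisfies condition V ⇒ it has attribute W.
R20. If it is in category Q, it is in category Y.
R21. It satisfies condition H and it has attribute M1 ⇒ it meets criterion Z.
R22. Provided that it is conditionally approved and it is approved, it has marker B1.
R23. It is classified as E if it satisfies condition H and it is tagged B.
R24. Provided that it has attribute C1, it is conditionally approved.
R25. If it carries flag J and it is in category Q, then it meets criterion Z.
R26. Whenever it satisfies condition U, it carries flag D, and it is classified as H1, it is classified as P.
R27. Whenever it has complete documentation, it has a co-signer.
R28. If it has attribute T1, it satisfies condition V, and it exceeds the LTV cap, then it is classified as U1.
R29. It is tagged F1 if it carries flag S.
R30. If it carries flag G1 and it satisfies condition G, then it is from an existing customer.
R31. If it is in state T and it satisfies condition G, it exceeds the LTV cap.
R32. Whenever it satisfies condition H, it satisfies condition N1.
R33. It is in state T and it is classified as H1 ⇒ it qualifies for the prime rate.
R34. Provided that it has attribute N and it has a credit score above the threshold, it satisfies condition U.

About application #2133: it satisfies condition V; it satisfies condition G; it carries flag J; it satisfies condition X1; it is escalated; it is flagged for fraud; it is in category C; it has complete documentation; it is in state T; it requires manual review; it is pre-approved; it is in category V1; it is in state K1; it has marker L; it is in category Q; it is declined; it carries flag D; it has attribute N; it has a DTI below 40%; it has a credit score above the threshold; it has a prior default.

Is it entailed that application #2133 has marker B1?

By R3 (it is in state K1, it satisfies condition G): it is classified as H1.
By R11 (it is flagged for fraud, it is escalated): it meets criterion F.
By R13 (it has a DTI below 40%, it satisfies condition V): it carries flag S.
By R15 (it has a prior default): it has attribute A1.
By R19 (it is in category C, it satisfies condition V): it has attribute W.
By R25 (it carries flag J, it is in category Q): it meets criterion Z.
By R27 (it has complete documentation): it has a co-signer.
By R29 (it carries flag S): it is tagged F1.
By R31 (it is in state T, it satisfies condition G): it exceeds the LTV cap.
By R34 (it has attribute N, it has a credit score above the threshold): it satisfies condition U.
By R2 (it meets criterion F, it has a co-signer): it is classified as M.
By R4 (it meets criterion Z, it is declined): it is tagged B.
By R12 (it is tagged F1, it satisfies condition V): it satisfies condition E1.
By R14 (it has attribute A1, it is in category V1): it has marker A.
By R16 (it has marker A, it satisfies condition G): it satisfies condition H.
By R23 (it satisfies condition H, it is tagged B): it is classified as E.
By R26 (it satisfies condition U, it carries flag D, it is classified as H1): it is classified as P.
By R8 (it satisfies condition E1): it has verified income.
By R10 (it is classified as E, it is classified as M): it is conditionally approved.
By R17 (it is classified as P, it has attribute W): it has attribute T1.
By R28 (it has attribute T1, it satisfies condition V, it exceeds the LTV cap): it is classified as U1.
By R18 (it is classified as U1, it has verified income): it is approved.
By R22 (it is conditionally approved, it is approved): it has marker B1.

Yes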